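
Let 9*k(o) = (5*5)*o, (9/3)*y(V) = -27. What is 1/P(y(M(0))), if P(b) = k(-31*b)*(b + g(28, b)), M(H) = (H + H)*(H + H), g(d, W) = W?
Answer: -1/13950 ≈ -7.1685e-5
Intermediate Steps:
M(H) = 4*H² (M(H) = (2*H)*(2*H) = 4*H²)
y(V) = -9 (y(V) = (⅓)*(-27) = -9)
k(o) = 25*o/9 (k(o) = ((5*5)*o)/9 = (25*o)/9 = 25*o/9)
P(b) = -1550*b²/9 (P(b) = (25*(-31*b)/9)*(b + b) = (-775*b/9)*(2*b) = -1550*b²/9)
1/P(y(M(0))) = 1/(-1550/9*(-9)²) = 1/(-1550/9*81) = 1/(-13950) = -1/13950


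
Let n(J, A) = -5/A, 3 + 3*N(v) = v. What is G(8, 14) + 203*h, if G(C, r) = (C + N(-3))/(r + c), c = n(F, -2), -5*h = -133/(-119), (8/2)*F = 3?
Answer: -42087/935 ≈ -45.013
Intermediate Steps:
F = ¾ (F = (¼)*3 = ¾ ≈ 0.75000)
N(v) = -1 + v/3
h = -19/85 (h = -(-133)/(5*(-119)) = -(-133)*(-1)/(5*119) = -⅕*19/17 = -19/85 ≈ -0.22353)
c = 5/2 (c = -5/(-2) = -5*(-½) = 5/2 ≈ 2.5000)
G(C, r) = (-2 + C)/(5/2 + r) (G(C, r) = (C + (-1 + (⅓)*(-3)))/(r + 5/2) = (C + (-1 - 1))/(5/2 + r) = (C - 2)/(5/2 + r) = (-2 + C)/(5/2 + r))
G(8, 14) + 203*h = 2*(-2 + 8)/(5 + 2*14) + 203*(-19/85) = 2*6/(5 + 28) - 3857/85 = 2*6/33 - 3857/85 = 2*(1/33)*6 - 3857/85 = 4/11 - 3857/85 = -42087/935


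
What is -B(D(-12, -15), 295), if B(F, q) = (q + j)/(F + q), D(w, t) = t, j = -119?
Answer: -22/35 ≈ -0.62857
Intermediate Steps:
B(F, q) = (-119 + q)/(F + q) (B(F, q) = (q - 119)/(F + q) = (-119 + q)/(F + q))
-B(D(-12, -15), 295) = -(-119 + 295)/(-15 + 295) = -176/280 = -1*22/35 = -22/35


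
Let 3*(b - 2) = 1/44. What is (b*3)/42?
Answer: 265/1848 ≈ 0.14340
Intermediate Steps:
b = 265/132 (b = 2 + (⅓)/44 = 2 + (⅓)*(1/44) = 2 + 1/132 = 265/132 ≈ 2.0076)
(b*3)/42 = ((265/132)*3)/42 = (265/44)*(1/42) = 265/1848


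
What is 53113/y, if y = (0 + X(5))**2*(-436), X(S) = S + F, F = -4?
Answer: -53113/436 ≈ -121.82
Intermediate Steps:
X(S) = -4 + S (X(S) = S - 4 = -4 + S)
y = -436 (y = (0 + (-4 + 5))**2*(-436) = (0 + 1)**2*(-436) = 1**2*(-436) = 1*(-436) = -436)
53113/y = 53113/(-436) = 53113*(-1/436) = -53113/436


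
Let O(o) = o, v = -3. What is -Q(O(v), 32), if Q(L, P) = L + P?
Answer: -29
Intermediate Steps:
-Q(O(v), 32) = -(-3 + 32) = -1*29 = -29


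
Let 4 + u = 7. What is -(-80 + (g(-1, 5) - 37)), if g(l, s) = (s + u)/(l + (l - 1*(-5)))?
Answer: 343/3 ≈ 114.33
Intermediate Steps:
u = 3 (u = -4 + 7 = 3)
g(l, s) = (3 + s)/(5 + 2*l) (g(l, s) = (s + 3)/(l + (l - 1*(-5))) = (3 + s)/(l + (l + 5)) = (3 + s)/(l + (5 + l)) = (3 + s)/(5 + 2*l))
-(-80 + (g(-1, 5) - 37)) = -(-80 + ((3 + 5)/(5 + 2*(-1)) - 37)) = -(-80 + (8/(5 - 2) - 37)) = -(-80 + (8/3 - 37)) = -(-80 - 103/3) = -1*(-343/3) = 343/3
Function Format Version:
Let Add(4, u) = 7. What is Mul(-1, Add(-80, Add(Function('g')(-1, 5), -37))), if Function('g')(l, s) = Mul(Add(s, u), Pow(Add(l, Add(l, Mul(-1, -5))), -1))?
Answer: Rational(343, 3) ≈ 114.33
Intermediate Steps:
u = 3 (u = Add(-4, 7) = 3)
Function('g')(l, s) = Mul(Pow(Add(5, Mul(2, l)), -1), Add(3, s)) (Function('g')(l, s) = Mul(Add(s, 3), Pow(Add(l, Add(l, Mul(-1, -5))), -1)) = Mul(Add(3, s), Pow(Add(l, Add(l, 5)), -1)) = Mul(Add(3, s), Pow(Add(l, Add(5, l)), -1)) = Mul(Add(3, s), Pow(Add(5, Mul(2, l)), -1)) = Mul(Pow(Add(5, Mul(2, l)), -1), Add(3, s)))
Mul(-1, Add(-80, Add(Function('g')(-1, 5), -37))) = Mul(-1, Add(-80, Add(Mul(Pow(Add(5, Mul(2, -1)), -1), Add(3, 5)), -37))) = Mul(-1, Add(-80, Add(Mul(Pow(Add(5, -2), -1), 8), -37))) = Mul(-1, Add(-80, Add(Mul(Pow(3, -1), 8), -37))) = Mul(-1, Add(-80, Add(Mul(Rational(1, 3), 8), -37))) = Mul(-1, Add(-80, Add(Rational(8, 3), -37))) = Mul(-1, Add(-80, Rational(-103, 3))) = Mul(-1, Rational(-343, 3)) = Rational(343, 3)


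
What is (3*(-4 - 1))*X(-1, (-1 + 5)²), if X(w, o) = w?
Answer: 15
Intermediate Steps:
(3*(-4 - 1))*X(-1, (-1 + 5)²) = (3*(-4 - 1))*(-1) = (3*(-5))*(-1) = -15*(-1) = 15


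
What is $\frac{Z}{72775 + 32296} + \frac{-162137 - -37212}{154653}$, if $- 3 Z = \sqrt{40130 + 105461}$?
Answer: $- \frac{124925}{154653} - \frac{\sqrt{145591}}{315213} \approx -0.80899$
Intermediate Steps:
$Z = - \frac{\sqrt{145591}}{3}$ ($Z = - \frac{\sqrt{40130 + 105461}}{3} = - \frac{\sqrt{145591}}{3} \approx -127.19$)
$\frac{Z}{72775 + 32296} + \frac{-162137 - -37212}{154653} = \frac{\left(- \frac{1}{3}\right) \sqrt{145591}}{72775 + 32296} + \frac{-162137 - -37212}{154653} = \frac{\left(- \frac{1}{3}\right) \sqrt{145591}}{105071} + \left(-162137 + 37212\right) \frac{1}{154653} = - \frac{\sqrt{145591}}{3} \cdot \frac{1}{105071} - \frac{124925}{154653} = - \frac{\sqrt{145591}}{315213} - \frac{124925}{154653} = - \frac{124925}{154653} - \frac{\sqrt{145591}}{315213}$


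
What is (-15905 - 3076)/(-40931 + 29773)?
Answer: 18981/11158 ≈ 1.7011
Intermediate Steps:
(-15905 - 3076)/(-40931 + 29773) = -18981/(-11158) = -18981*(-1/11158) = 18981/11158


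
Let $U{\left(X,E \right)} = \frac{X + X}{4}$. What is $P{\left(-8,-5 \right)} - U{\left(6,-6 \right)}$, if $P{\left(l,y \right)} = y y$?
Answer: $22$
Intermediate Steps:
$P{\left(l,y \right)} = y^{2}$
$U{\left(X,E \right)} = \frac{X}{2}$ ($U{\left(X,E \right)} = 2 X \frac{1}{4} = \frac{X}{2}$)
$P{\left(-8,-5 \right)} - U{\left(6,-6 \right)} = \left(-5\right)^{2} - \frac{1}{2} \cdot 6 = 25 - 3 = 22$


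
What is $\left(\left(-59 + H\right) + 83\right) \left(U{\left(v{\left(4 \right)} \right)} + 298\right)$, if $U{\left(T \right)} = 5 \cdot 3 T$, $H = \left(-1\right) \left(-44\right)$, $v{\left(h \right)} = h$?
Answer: $24344$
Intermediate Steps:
$H = 44$
$U{\left(T \right)} = 15 T$
$\left(\left(-59 + H\right) + 83\right) \left(U{\left(v{\left(4 \right)} \right)} + 298\right) = \left(\left(-59 + 44\right) + 83\right) \left(15 \cdot 4 + 298\right) = \left(-15 + 83\right) \left(60 + 298\right) = 68 \cdot 358 = 24344$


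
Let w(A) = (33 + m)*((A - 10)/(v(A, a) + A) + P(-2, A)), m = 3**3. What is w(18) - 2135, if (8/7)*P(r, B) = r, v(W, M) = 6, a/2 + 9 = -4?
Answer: -2220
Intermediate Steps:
a = -26 (a = -18 + 2*(-4) = -18 - 8 = -26)
P(r, B) = 7*r/8
m = 27
w(A) = -105 + 60*(-10 + A)/(6 + A) (w(A) = (33 + 27)*((A - 10)/(6 + A) + (7/8)*(-2)) = 60*((-10 + A)/(6 + A) - 7/4) = 60*(-7/4 + (-10 + A)/(6 + A)) = -105 + 60*(-10 + A)/(6 + A))
w(18) - 2135 = 15*(-82 - 3*18)/(6 + 18) - 2135 = 15*(-82 - 54)/24 - 2135 = 15*(1/24)*(-136) - 2135 = -85 - 2135 = -2220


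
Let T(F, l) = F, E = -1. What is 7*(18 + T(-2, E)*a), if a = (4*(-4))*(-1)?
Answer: -98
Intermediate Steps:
a = 16 (a = -16*(-1) = 16)
7*(18 + T(-2, E)*a) = 7*(18 - 2*16) = 7*(18 - 32) = 7*(-14) = -98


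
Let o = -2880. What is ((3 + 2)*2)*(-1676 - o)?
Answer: 12040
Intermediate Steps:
((3 + 2)*2)*(-1676 - o) = ((3 + 2)*2)*(-1676 - 1*(-2880)) = (5*2)*(-1676 + 2880) = 10*1204 = 12040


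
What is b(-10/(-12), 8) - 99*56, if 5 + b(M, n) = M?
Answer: -33289/6 ≈ -5548.2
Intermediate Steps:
b(M, n) = -5 + M
b(-10/(-12), 8) - 99*56 = (-5 - 10/(-12)) - 99*56 = (-5 - 10*(-1/12)) - 5544 = (-5 + ⅚) - 5544 = -25/6 - 5544 = -33289/6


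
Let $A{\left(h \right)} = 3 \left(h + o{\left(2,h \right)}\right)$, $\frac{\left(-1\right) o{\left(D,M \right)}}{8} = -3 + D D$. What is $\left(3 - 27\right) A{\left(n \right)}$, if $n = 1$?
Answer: $504$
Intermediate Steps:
$o{\left(D,M \right)} = 24 - 8 D^{2}$ ($o{\left(D,M \right)} = - 8 \left(-3 + D D\right) = - 8 \left(-3 + D^{2}\right) = 24 - 8 D^{2}$)
$A{\left(h \right)} = -24 + 3 h$ ($A{\left(h \right)} = 3 \left(h + \left(24 - 8 \cdot 2^{2}\right)\right) = 3 \left(h + \left(24 - 32\right)\right) = 3 \left(h - 8\right) = 3 \left(-8 + h\right) = -24 + 3 h$)
$\left(3 - 27\right) A{\left(n \right)} = \left(3 - 27\right) \left(-24 + 3 \cdot 1\right) = \left(3 - 27\right) \left(-24 + 3\right) = \left(-24\right) \left(-21\right) = 504$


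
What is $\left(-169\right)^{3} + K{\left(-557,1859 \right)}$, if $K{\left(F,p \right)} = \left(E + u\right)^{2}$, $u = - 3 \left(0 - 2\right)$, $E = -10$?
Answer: $-4826793$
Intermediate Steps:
$u = 6$ ($u = \left(-3\right) \left(-2\right) = 6$)
$K{\left(F,p \right)} = 16$ ($K{\left(F,p \right)} = \left(-10 + 6\right)^{2} = \left(-4\right)^{2} = 16$)
$\left(-169\right)^{3} + K{\left(-557,1859 \right)} = \left(-169\right)^{3} + 16 = -4826809 + 16 = -4826793$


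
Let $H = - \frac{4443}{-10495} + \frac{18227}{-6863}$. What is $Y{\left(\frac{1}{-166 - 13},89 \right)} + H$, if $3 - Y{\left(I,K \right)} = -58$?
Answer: $\frac{4232858229}{72027185} \approx 58.768$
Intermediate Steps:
$Y{\left(I,K \right)} = 61$ ($Y{\left(I,K \right)} = 3 - -58 = 3 + 58 = 61$)
$H = - \frac{160800056}{72027185}$ ($H = \left(-4443\right) \left(- \frac{1}{10495}\right) + 18227 \left(- \frac{1}{6863}\right) = \frac{4443}{10495} - \frac{18227}{6863} = - \frac{160800056}{72027185} \approx -2.2325$)
$Y{\left(\frac{1}{-166 - 13},89 \right)} + H = 61 - \frac{160800056}{72027185} = \frac{4232858229}{72027185}$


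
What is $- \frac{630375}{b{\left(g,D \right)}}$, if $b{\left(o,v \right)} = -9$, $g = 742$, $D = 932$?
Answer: $\frac{210125}{3} \approx 70042.0$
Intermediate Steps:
$- \frac{630375}{b{\left(g,D \right)}} = - \frac{630375}{-9} = \left(-630375\right) \left(- \frac{1}{9}\right) = \frac{210125}{3}$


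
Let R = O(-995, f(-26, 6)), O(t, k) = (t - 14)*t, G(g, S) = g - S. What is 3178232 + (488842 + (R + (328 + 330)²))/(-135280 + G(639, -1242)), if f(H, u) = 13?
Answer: 423971044807/133399 ≈ 3.1782e+6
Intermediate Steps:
O(t, k) = t*(-14 + t) (O(t, k) = (-14 + t)*t = t*(-14 + t))
R = 1003955 (R = -995*(-14 - 995) = -995*(-1009) = 1003955)
3178232 + (488842 + (R + (328 + 330)²))/(-135280 + G(639, -1242)) = 3178232 + (488842 + (1003955 + (328 + 330)²))/(-135280 + (639 - 1*(-1242))) = 3178232 + (488842 + (1003955 + 658²))/(-135280 + (639 + 1242)) = 3178232 + (488842 + (1003955 + 432964))/(-135280 + 1881) = 3178232 + (488842 + 1436919)/(-133399) = 3178232 + 1925761*(-1/133399) = 3178232 - 1925761/133399 = 423971044807/133399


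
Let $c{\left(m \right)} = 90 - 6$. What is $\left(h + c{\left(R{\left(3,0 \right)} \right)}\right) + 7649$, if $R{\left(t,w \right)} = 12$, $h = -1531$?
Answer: $6202$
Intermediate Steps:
$c{\left(m \right)} = 84$ ($c{\left(m \right)} = 90 - 6 = 84$)
$\left(h + c{\left(R{\left(3,0 \right)} \right)}\right) + 7649 = \left(-1531 + 84\right) + 7649 = -1447 + 7649 = 6202$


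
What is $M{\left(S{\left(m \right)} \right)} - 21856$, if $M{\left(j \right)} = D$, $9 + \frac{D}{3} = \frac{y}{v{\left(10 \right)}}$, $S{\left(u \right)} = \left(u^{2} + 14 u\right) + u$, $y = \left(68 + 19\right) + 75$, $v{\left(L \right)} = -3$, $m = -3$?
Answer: $-22045$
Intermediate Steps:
$y = 162$ ($y = 87 + 75 = 162$)
$S{\left(u \right)} = u^{2} + 15 u$
$D = -189$ ($D = -27 + 3 \frac{162}{-3} = -27 + 3 \cdot 162 \left(- \frac{1}{3}\right) = -27 + 3 \left(-54\right) = -27 - 162 = -189$)
$M{\left(j \right)} = -189$
$M{\left(S{\left(m \right)} \right)} - 21856 = -189 - 21856 = -22045$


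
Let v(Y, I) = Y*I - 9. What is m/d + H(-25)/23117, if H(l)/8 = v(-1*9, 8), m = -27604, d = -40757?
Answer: 611711132/942179569 ≈ 0.64925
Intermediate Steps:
v(Y, I) = -9 + I*Y (v(Y, I) = I*Y - 9 = -9 + I*Y)
H(l) = -648 (H(l) = 8*(-9 + 8*(-1*9)) = 8*(-9 + 8*(-9)) = 8*(-9 - 72) = 8*(-81) = -648)
m/d + H(-25)/23117 = -27604/(-40757) - 648/23117 = -27604*(-1/40757) - 648*1/23117 = 27604/40757 - 648/23117 = 611711132/942179569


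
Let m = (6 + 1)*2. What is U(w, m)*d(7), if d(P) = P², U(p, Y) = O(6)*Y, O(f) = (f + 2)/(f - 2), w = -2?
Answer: 1372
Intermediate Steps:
O(f) = (2 + f)/(-2 + f)
m = 14 (m = 7*2 = 14)
U(p, Y) = 2*Y (U(p, Y) = ((2 + 6)/(-2 + 6))*Y = (8/4)*Y = ((¼)*8)*Y = 2*Y)
U(w, m)*d(7) = (2*14)*7² = 28*49 = 1372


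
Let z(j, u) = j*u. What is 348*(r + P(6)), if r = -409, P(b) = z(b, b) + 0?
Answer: -129804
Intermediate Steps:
P(b) = b² (P(b) = b*b + 0 = b² + 0 = b²)
348*(r + P(6)) = 348*(-409 + 6²) = 348*(-409 + 36) = 348*(-373) = -129804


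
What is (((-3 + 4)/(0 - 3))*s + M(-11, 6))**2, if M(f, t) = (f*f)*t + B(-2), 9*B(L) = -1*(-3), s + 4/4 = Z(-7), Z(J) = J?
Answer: 531441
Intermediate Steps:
s = -8 (s = -1 - 7 = -8)
B(L) = 1/3 (B(L) = (-1*(-3))/9 = (1/9)*3 = 1/3)
M(f, t) = 1/3 + t*f**2 (M(f, t) = (f*f)*t + 1/3 = f**2*t + 1/3 = t*f**2 + 1/3 = 1/3 + t*f**2)
(((-3 + 4)/(0 - 3))*s + M(-11, 6))**2 = (((-3 + 4)/(0 - 3))*(-8) + (1/3 + 6*(-11)**2))**2 = ((1/(-3))*(-8) + (1/3 + 6*121))**2 = ((1*(-1/3))*(-8) + (1/3 + 726))**2 = (-1/3*(-8) + 2179/3)**2 = (8/3 + 2179/3)**2 = 729**2 = 531441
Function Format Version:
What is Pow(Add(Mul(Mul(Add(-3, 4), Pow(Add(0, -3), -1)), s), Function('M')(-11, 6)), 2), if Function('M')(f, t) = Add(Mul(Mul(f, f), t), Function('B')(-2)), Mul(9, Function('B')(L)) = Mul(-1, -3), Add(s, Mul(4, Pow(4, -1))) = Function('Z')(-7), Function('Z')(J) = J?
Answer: 531441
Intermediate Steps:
s = -8 (s = Add(-1, -7) = -8)
Function('B')(L) = Rational(1, 3) (Function('B')(L) = Mul(Rational(1, 9), Mul(-1, -3)) = Mul(Rational(1, 9), 3) = Rational(1, 3))
Function('M')(f, t) = Add(Rational(1, 3), Mul(t, Pow(f, 2))) (Function('M')(f, t) = Add(Mul(Mul(f, f), t), Rational(1, 3)) = Add(Mul(Pow(f, 2), t), Rational(1, 3)) = Add(Mul(t, Pow(f, 2)), Rational(1, 3)) = Add(Rational(1, 3), Mul(t, Pow(f, 2))))
Pow(Add(Mul(Mul(Add(-3, 4), Pow(Add(0, -3), -1)), s), Function('M')(-11, 6)), 2) = Pow(Add(Mul(Mul(Add(-3, 4), Pow(Add(0, -3), -1)), -8), Add(Rational(1, 3), Mul(6, Pow(-11, 2)))), 2) = Pow(Add(Mul(Mul(1, Pow(-3, -1)), -8), Add(Rational(1, 3), Mul(6, 121))), 2) = Pow(Add(Mul(Mul(1, Rational(-1, 3)), -8), Add(Rational(1, 3), 726)), 2) = Pow(Add(Mul(Rational(-1, 3), -8), Rational(2179, 3)), 2) = Pow(Add(Rational(8, 3), Rational(2179, 3)), 2) = Pow(729, 2) = 531441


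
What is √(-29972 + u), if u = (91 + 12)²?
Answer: 17*I*√67 ≈ 139.15*I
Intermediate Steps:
u = 10609 (u = 103² = 10609)
√(-29972 + u) = √(-29972 + 10609) = √(-19363) = 17*I*√67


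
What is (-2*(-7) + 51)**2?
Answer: 4225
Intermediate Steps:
(-2*(-7) + 51)**2 = (14 + 51)**2 = 65**2 = 4225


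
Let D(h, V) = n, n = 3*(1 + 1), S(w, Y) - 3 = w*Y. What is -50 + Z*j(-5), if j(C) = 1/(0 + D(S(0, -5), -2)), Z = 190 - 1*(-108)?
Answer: -1/3 ≈ -0.33333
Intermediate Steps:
S(w, Y) = 3 + Y*w (S(w, Y) = 3 + w*Y = 3 + Y*w)
n = 6 (n = 3*2 = 6)
D(h, V) = 6
Z = 298 (Z = 190 + 108 = 298)
j(C) = 1/6 (j(C) = 1/(0 + 6) = 1/6)
-50 + Z*j(-5) = -50 + 298*(1/6) = -50 + 149/3 = -1/3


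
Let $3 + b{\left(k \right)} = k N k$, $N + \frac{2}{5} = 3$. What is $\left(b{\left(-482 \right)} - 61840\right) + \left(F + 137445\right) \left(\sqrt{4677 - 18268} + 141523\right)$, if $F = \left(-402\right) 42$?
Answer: $\frac{85313483012}{5} + 120561 i \sqrt{13591} \approx 1.7063 \cdot 10^{10} + 1.4055 \cdot 10^{7} i$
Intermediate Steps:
$N = \frac{13}{5}$ ($N = - \frac{2}{5} + 3 = \frac{13}{5} \approx 2.6$)
$F = -16884$
$b{\left(k \right)} = -3 + \frac{13 k^{2}}{5}$ ($b{\left(k \right)} = -3 + k \frac{13}{5} k = -3 + \frac{13 k}{5} k = -3 + \frac{13 k^{2}}{5}$)
$\left(b{\left(-482 \right)} - 61840\right) + \left(F + 137445\right) \left(\sqrt{4677 - 18268} + 141523\right) = \left(\left(-3 + \frac{13 \left(-482\right)^{2}}{5}\right) - 61840\right) + \left(-16884 + 137445\right) \left(\sqrt{4677 - 18268} + 141523\right) = \left(\left(-3 + \frac{13}{5} \cdot 232324\right) - 61840\right) + 120561 \left(\sqrt{-13591} + 141523\right) = \left(\left(-3 + \frac{3020212}{5}\right) - 61840\right) + 120561 \left(i \sqrt{13591} + 141523\right) = \left(\frac{3020197}{5} - 61840\right) + 120561 \left(141523 + i \sqrt{13591}\right) = \frac{2710997}{5} + \left(17062154403 + 120561 i \sqrt{13591}\right) = \frac{85313483012}{5} + 120561 i \sqrt{13591}$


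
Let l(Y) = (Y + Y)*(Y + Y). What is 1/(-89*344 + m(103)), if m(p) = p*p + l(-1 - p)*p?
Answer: 1/4436185 ≈ 2.2542e-7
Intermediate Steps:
l(Y) = 4*Y**2 (l(Y) = (2*Y)*(2*Y) = 4*Y**2)
m(p) = p**2 + 4*p*(-1 - p)**2 (m(p) = p*p + (4*(-1 - p)**2)*p = p**2 + 4*p*(-1 - p)**2)
1/(-89*344 + m(103)) = 1/(-89*344 + 103*(103 + 4*(1 + 103)**2)) = 1/(-30616 + 103*(103 + 4*104**2)) = 1/(-30616 + 103*(103 + 4*10816)) = 1/(-30616 + 103*(103 + 43264)) = 1/(-30616 + 103*43367) = 1/(-30616 + 4466801) = 1/4436185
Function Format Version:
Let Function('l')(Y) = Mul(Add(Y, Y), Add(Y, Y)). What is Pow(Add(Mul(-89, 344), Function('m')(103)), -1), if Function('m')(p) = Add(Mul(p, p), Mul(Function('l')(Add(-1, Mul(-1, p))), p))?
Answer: Rational(1, 4436185) ≈ 2.2542e-7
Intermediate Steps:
Function('l')(Y) = Mul(4, Pow(Y, 2)) (Function('l')(Y) = Mul(Mul(2, Y), Mul(2, Y)) = Mul(4, Pow(Y, 2)))
Function('m')(p) = Add(Pow(p, 2), Mul(4, p, Pow(Add(-1, Mul(-1, p)), 2))) (Function('m')(p) = Add(Mul(p, p), Mul(Mul(4, Pow(Add(-1, Mul(-1, p)), 2)), p)) = Add(Pow(p, 2), Mul(4, p, Pow(Add(-1, Mul(-1, p)), 2))))
Pow(Add(Mul(-89, 344), Function('m')(103)), -1) = Pow(Add(Mul(-89, 344), Mul(103, Add(103, Mul(4, Pow(Add(1, 103), 2))))), -1) = Pow(Add(-30616, Mul(103, Add(103, Mul(4, Pow(104, 2))))), -1) = Pow(Add(-30616, Mul(103, Add(103, Mul(4, 10816)))), -1) = Pow(Add(-30616, Mul(103, Add(103, 43264))), -1) = Pow(Add(-30616, Mul(103, 43367)), -1) = Pow(Add(-30616, 4466801), -1) = Pow(4436185, -1) = Rational(1, 4436185)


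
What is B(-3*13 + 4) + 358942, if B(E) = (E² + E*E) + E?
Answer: 361357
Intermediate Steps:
B(E) = E + 2*E² (B(E) = (E² + E²) + E = 2*E² + E = E + 2*E²)
B(-3*13 + 4) + 358942 = (-3*13 + 4)*(1 + 2*(-3*13 + 4)) + 358942 = (-39 + 4)*(1 + 2*(-39 + 4)) + 358942 = -35*(1 + 2*(-35)) + 358942 = -35*(1 - 70) + 358942 = -35*(-69) + 358942 = 2415 + 358942 = 361357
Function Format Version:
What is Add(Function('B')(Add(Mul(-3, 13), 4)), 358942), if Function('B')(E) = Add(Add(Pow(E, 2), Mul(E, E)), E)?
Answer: 361357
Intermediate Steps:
Function('B')(E) = Add(E, Mul(2, Pow(E, 2))) (Function('B')(E) = Add(Add(Pow(E, 2), Pow(E, 2)), E) = Add(Mul(2, Pow(E, 2)), E) = Add(E, Mul(2, Pow(E, 2))))
Add(Function('B')(Add(Mul(-3, 13), 4)), 358942) = Add(Mul(Add(Mul(-3, 13), 4), Add(1, Mul(2, Add(Mul(-3, 13), 4)))), 358942) = Add(Mul(Add(-39, 4), Add(1, Mul(2, Add(-39, 4)))), 358942) = Add(Mul(-35, Add(1, Mul(2, -35))), 358942) = Add(Mul(-35, Add(1, -70)), 358942) = Add(Mul(-35, -69), 358942) = Add(2415, 358942) = 361357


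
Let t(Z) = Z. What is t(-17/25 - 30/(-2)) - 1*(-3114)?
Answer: 78208/25 ≈ 3128.3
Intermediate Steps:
t(-17/25 - 30/(-2)) - 1*(-3114) = (-17/25 - 30/(-2)) - 1*(-3114) = (-17*1/25 - 30*(-½)) + 3114 = (-17/25 + 15) + 3114 = 358/25 + 3114 = 78208/25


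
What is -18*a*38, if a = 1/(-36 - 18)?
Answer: 38/3 ≈ 12.667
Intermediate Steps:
a = -1/54 (a = 1/(-54) = -1/54 ≈ -0.018519)
-18*a*38 = -18*(-1/54)*38 = (⅓)*38 = 38/3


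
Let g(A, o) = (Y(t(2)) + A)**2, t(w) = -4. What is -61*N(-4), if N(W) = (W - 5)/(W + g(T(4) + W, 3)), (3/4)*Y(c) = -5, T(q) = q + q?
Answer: 4941/28 ≈ 176.46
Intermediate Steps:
T(q) = 2*q
Y(c) = -20/3 (Y(c) = (4/3)*(-5) = -20/3)
g(A, o) = (-20/3 + A)**2
N(W) = (-5 + W)/(W + (4 + 3*W)**2/9) (N(W) = (W - 5)/(W + (-20 + 3*(2*4 + W))**2/9) = (-5 + W)/(W + (-20 + 3*(8 + W))**2/9) = (-5 + W)/(W + (-20 + (24 + 3*W))**2/9) = (-5 + W)/(W + (4 + 3*W)**2/9))
-61*N(-4) = -549*(-5 - 4)/((4 + 3*(-4))**2 + 9*(-4)) = -549*(-9)/((4 - 12)**2 - 36) = -549*(-9)/((-8)**2 - 36) = -549*(-9)/(64 - 36) = -549*(-9)/28 = -61*(-81/28) = 4941/28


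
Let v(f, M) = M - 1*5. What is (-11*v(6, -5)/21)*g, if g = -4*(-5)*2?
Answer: 4400/21 ≈ 209.52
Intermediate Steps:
v(f, M) = -5 + M (v(f, M) = M - 5 = -5 + M)
g = 40 (g = 20*2 = 40)
(-11*v(6, -5)/21)*g = -11*(-5 - 5)/21*40 = -(-110)/21*40 = -11*(-10/21)*40 = (110/21)*40 = 4400/21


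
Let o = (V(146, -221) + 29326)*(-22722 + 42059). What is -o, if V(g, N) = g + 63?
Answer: -571118295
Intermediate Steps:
V(g, N) = 63 + g
o = 571118295 (o = ((63 + 146) + 29326)*(-22722 + 42059) = (209 + 29326)*19337 = 29535*19337 = 571118295)
-o = -1*571118295 = -571118295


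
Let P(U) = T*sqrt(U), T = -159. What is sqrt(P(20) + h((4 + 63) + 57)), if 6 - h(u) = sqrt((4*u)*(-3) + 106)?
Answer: sqrt(6 - 318*sqrt(5) - I*sqrt(1382)) ≈ 0.69977 - 26.562*I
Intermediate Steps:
h(u) = 6 - sqrt(106 - 12*u) (h(u) = 6 - sqrt((4*u)*(-3) + 106) = 6 - sqrt(-12*u + 106) = 6 - sqrt(106 - 12*u))
P(U) = -159*sqrt(U)
sqrt(P(20) + h((4 + 63) + 57)) = sqrt(-318*sqrt(5) + (6 - sqrt(106 - 12*((4 + 63) + 57)))) = sqrt(-318*sqrt(5) + (6 - sqrt(106 - 12*(67 + 57)))) = sqrt(-318*sqrt(5) + (6 - sqrt(106 - 12*124))) = sqrt(-318*sqrt(5) + (6 - sqrt(106 - 1488))) = sqrt(-318*sqrt(5) + (6 - sqrt(-1382))) = sqrt(-318*sqrt(5) + (6 - I*sqrt(1382))) = sqrt(6 - 318*sqrt(5) - I*sqrt(1382))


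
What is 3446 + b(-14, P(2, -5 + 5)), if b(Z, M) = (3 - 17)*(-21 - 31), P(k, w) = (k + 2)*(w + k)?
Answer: 4174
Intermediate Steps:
P(k, w) = (2 + k)*(k + w)
b(Z, M) = 728 (b(Z, M) = -14*(-52) = 728)
3446 + b(-14, P(2, -5 + 5)) = 3446 + 728 = 4174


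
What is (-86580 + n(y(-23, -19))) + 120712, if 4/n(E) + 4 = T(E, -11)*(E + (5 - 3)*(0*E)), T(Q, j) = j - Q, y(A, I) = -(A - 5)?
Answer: 9352167/274 ≈ 34132.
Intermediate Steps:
y(A, I) = 5 - A (y(A, I) = -(-5 + A) = 5 - A)
n(E) = 4/(-4 + E*(-11 - E)) (n(E) = 4/(-4 + (-11 - E)*(E + (5 - 3)*(0*E))) = 4/(-4 + (-11 - E)*(E + 2*0)) = 4/(-4 + (-11 - E)*(E + 0)) = 4/(-4 + (-11 - E)*E) = 4/(-4 + E*(-11 - E)))
(-86580 + n(y(-23, -19))) + 120712 = (-86580 - 4/(4 + (5 - 1*(-23))*(11 + (5 - 1*(-23))))) + 120712 = (-86580 - 4/(4 + (5 + 23)*(11 + (5 + 23)))) + 120712 = (-86580 - 4/(4 + 28*(11 + 28))) + 120712 = (-86580 - 4/(4 + 28*39)) + 120712 = (-86580 - 4/(4 + 1092)) + 120712 = (-86580 - 4/1096) + 120712 = (-86580 - 4*1/1096) + 120712 = (-86580 - 1/274) + 120712 = -23722921/274 + 120712 = 9352167/274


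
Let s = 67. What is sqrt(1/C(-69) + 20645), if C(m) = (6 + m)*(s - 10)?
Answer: sqrt(29580341406)/1197 ≈ 143.68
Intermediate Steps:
C(m) = 342 + 57*m (C(m) = (6 + m)*(67 - 10) = (6 + m)*57 = 342 + 57*m)
sqrt(1/C(-69) + 20645) = sqrt(1/(342 + 57*(-69)) + 20645) = sqrt(1/(342 - 3933) + 20645) = sqrt(1/(-3591) + 20645) = sqrt(-1/3591 + 20645) = sqrt(74136194/3591) = sqrt(29580341406)/1197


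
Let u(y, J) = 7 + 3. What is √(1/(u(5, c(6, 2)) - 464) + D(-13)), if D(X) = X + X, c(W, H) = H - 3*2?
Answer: I*√5359470/454 ≈ 5.0992*I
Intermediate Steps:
c(W, H) = -6 + H (c(W, H) = H - 6 = -6 + H)
u(y, J) = 10
D(X) = 2*X
√(1/(u(5, c(6, 2)) - 464) + D(-13)) = √(1/(10 - 464) + 2*(-13)) = √(1/(-454) - 26) = √(-1/454 - 26) = √(-11805/454) = I*√5359470/454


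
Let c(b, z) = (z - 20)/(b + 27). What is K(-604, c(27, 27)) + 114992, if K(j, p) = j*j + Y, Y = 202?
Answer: 480010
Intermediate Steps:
c(b, z) = (-20 + z)/(27 + b)
K(j, p) = 202 + j² (K(j, p) = j*j + 202 = j² + 202 = 202 + j²)
K(-604, c(27, 27)) + 114992 = (202 + (-604)²) + 114992 = (202 + 364816) + 114992 = 365018 + 114992 = 480010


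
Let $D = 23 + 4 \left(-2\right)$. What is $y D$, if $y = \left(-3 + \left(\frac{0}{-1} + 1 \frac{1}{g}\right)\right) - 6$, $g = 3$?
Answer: $-130$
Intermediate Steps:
$D = 15$ ($D = 23 - 8 = 15$)
$y = - \frac{26}{3}$ ($y = \left(-3 + \left(\frac{0}{-1} + 1 \cdot \frac{1}{3}\right)\right) - 6 = \left(-3 + \left(0 \left(-1\right) + 1 \cdot \frac{1}{3}\right)\right) - 6 = \left(-3 + \left(0 + \frac{1}{3}\right)\right) - 6 = \left(-3 + \frac{1}{3}\right) - 6 = - \frac{8}{3} - 6 = - \frac{26}{3} \approx -8.6667$)
$y D = \left(- \frac{26}{3}\right) 15 = -130$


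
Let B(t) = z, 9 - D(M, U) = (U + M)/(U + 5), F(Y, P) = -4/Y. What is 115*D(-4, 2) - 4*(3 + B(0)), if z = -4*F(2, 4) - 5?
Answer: 7307/7 ≈ 1043.9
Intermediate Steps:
z = 3 (z = -(-16)/2 - 5 = -4*(-2) - 5 = 8 - 5 = 3)
D(M, U) = 9 - (M + U)/(5 + U) (D(M, U) = 9 - (U + M)/(U + 5) = 9 - (M + U)/(5 + U))
B(t) = 3
115*D(-4, 2) - 4*(3 + B(0)) = 115*((45 - 1*(-4) + 8*2)/(5 + 2)) - 4*(3 + 3) = 115*((45 + 4 + 16)/7) - 4*6 = 115*((⅐)*65) - 24 = 115*(65/7) - 24 = 7475/7 - 24 = 7307/7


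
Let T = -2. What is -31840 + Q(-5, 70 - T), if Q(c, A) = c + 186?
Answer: -31659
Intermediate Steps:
Q(c, A) = 186 + c
-31840 + Q(-5, 70 - T) = -31840 + (186 - 5) = -31840 + 181 = -31659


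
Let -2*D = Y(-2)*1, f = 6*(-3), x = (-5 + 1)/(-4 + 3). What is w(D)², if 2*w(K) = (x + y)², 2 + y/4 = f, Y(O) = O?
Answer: 8340544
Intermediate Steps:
x = 4 (x = -4/(-1) = -4*(-1) = 4)
f = -18
y = -80 (y = -8 + 4*(-18) = -8 - 72 = -80)
D = 1 (D = -(-1) = -½*(-2) = 1)
w(K) = 2888 (w(K) = (4 - 80)²/2 = (½)*(-76)² = (½)*5776 = 2888)
w(D)² = 2888² = 8340544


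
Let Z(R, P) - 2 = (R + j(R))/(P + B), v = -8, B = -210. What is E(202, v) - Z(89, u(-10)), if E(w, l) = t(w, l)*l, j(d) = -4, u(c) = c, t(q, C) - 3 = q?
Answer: -72231/44 ≈ -1641.6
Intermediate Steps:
t(q, C) = 3 + q
E(w, l) = l*(3 + w) (E(w, l) = (3 + w)*l = l*(3 + w))
Z(R, P) = 2 + (-4 + R)/(-210 + P) (Z(R, P) = 2 + (R - 4)/(P - 210) = 2 + (-4 + R)/(-210 + P))
E(202, v) - Z(89, u(-10)) = -8*(3 + 202) - (-424 + 89 + 2*(-10))/(-210 - 10) = -8*205 - (-424 + 89 - 20)/(-220) = -1640 - (-1)*(-355)/220 = -1640 - 1*71/44 = -1640 - 71/44 = -72231/44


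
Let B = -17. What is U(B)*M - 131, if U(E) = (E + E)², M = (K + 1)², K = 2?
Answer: 10273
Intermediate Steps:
M = 9 (M = (2 + 1)² = 3² = 9)
U(E) = 4*E² (U(E) = (2*E)² = 4*E²)
U(B)*M - 131 = (4*(-17)²)*9 - 131 = (4*289)*9 - 131 = 1156*9 - 131 = 10404 - 131 = 10273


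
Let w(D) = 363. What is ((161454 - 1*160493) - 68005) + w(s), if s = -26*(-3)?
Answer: -66681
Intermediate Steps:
s = 78
((161454 - 1*160493) - 68005) + w(s) = ((161454 - 1*160493) - 68005) + 363 = ((161454 - 160493) - 68005) + 363 = (961 - 68005) + 363 = -67044 + 363 = -66681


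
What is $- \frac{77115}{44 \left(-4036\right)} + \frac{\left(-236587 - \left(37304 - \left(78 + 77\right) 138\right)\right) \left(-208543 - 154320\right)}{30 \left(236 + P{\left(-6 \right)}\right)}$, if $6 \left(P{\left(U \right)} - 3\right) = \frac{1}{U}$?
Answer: $\frac{97624964381959677}{7638775760} \approx 1.278 \cdot 10^{7}$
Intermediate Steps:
$P{\left(U \right)} = 3 + \frac{1}{6 U}$
$- \frac{77115}{44 \left(-4036\right)} + \frac{\left(-236587 - \left(37304 - \left(78 + 77\right) 138\right)\right) \left(-208543 - 154320\right)}{30 \left(236 + P{\left(-6 \right)}\right)} = - \frac{77115}{44 \left(-4036\right)} + \frac{\left(-236587 - \left(37304 - \left(78 + 77\right) 138\right)\right) \left(-208543 - 154320\right)}{30 \left(236 + \left(3 + \frac{1}{6 \left(-6\right)}\right)\right)} = - \frac{77115}{-177584} + \frac{\left(-236587 + \left(155 \cdot 138 - 37304\right)\right) \left(-362863\right)}{30 \left(236 + \left(3 + \frac{1}{6} \left(- \frac{1}{6}\right)\right)\right)} = \left(-77115\right) \left(- \frac{1}{177584}\right) + \frac{\left(-236587 + \left(21390 - 37304\right)\right) \left(-362863\right)}{30 \left(236 + \left(3 - \frac{1}{36}\right)\right)} = \frac{77115}{177584} + \frac{\left(-236587 - 15914\right) \left(-362863\right)}{30 \left(236 + \frac{107}{36}\right)} = \frac{77115}{177584} + \frac{\left(-252501\right) \left(-362863\right)}{30 \cdot \frac{8603}{36}} = \frac{77115}{177584} + \frac{91623270363}{\frac{43015}{6}} = \frac{77115}{177584} + 91623270363 \cdot \frac{6}{43015} = \frac{77115}{177584} + \frac{549739622178}{43015} = \frac{97624964381959677}{7638775760}$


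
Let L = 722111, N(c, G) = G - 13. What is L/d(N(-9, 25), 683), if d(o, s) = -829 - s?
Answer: -722111/1512 ≈ -477.59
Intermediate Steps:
N(c, G) = -13 + G
L/d(N(-9, 25), 683) = 722111/(-829 - 1*683) = 722111/(-829 - 683) = 722111/(-1512) = 722111*(-1/1512) = -722111/1512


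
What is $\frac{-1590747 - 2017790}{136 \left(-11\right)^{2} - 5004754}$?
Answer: $\frac{189923}{262542} \approx 0.7234$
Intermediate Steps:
$\frac{-1590747 - 2017790}{136 \left(-11\right)^{2} - 5004754} = - \frac{3608537}{136 \cdot 121 - 5004754} = - \frac{3608537}{16456 - 5004754} = - \frac{3608537}{-4988298} = \left(-3608537\right) \left(- \frac{1}{4988298}\right) = \frac{189923}{262542}$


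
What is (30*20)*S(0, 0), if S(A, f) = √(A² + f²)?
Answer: 0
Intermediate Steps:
(30*20)*S(0, 0) = (30*20)*√(0² + 0²) = 600*√(0 + 0) = 600*√0 = 600*0 = 0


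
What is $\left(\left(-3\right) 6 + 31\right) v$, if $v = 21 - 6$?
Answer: $195$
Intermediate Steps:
$v = 15$ ($v = 21 - 6 = 15$)
$\left(\left(-3\right) 6 + 31\right) v = \left(\left(-3\right) 6 + 31\right) 15 = \left(-18 + 31\right) 15 = 13 \cdot 15 = 195$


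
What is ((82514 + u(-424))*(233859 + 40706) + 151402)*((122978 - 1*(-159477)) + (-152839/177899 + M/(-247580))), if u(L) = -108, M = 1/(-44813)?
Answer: 76913769628780488779404973342/12035087055265 ≈ 6.3908e+15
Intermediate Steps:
M = -1/44813 ≈ -2.2315e-5
((82514 + u(-424))*(233859 + 40706) + 151402)*((122978 - 1*(-159477)) + (-152839/177899 + M/(-247580))) = ((82514 - 108)*(233859 + 40706) + 151402)*((122978 - 1*(-159477)) + (-152839/177899 - 1/44813/(-247580))) = (82406*274565 + 151402)*((122978 + 159477) + (-152839*1/177899 - 1/44813*(-1/247580))) = (22625803390 + 151402)*(282455 + (-152839/177899 + 1/11094802540)) = 22625954792*(282455 - 41358988420321/48140348221060) = 22625954792*(13597440697791081979/48140348221060) = 76913769628780488779404973342/12035087055265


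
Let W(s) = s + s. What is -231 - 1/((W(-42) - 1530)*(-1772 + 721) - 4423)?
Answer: -390826822/1691891 ≈ -231.00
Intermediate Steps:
W(s) = 2*s
-231 - 1/((W(-42) - 1530)*(-1772 + 721) - 4423) = -231 - 1/((2*(-42) - 1530)*(-1772 + 721) - 4423) = -231 - 1/((-84 - 1530)*(-1051) - 4423) = -231 - 1/(-1614*(-1051) - 4423) = -231 - 1/(1696314 - 4423) = -231 - 1/1691891 = -390826822/1691891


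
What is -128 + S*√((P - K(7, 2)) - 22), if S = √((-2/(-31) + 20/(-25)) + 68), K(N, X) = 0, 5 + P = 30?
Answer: -128 + √4848090/155 ≈ -113.79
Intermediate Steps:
P = 25 (P = -5 + 30 = 25)
S = √1616030/155 (S = √((-2*(-1/31) + 20*(-1/25)) + 68) = √((2/31 - ⅘) + 68) = √(-114/155 + 68) = √(10426/155) = √1616030/155 ≈ 8.2015)
-128 + S*√((P - K(7, 2)) - 22) = -128 + (√1616030/155)*√((25 - 1*0) - 22) = -128 + (√1616030/155)*√((25 + 0) - 22) = -128 + (√1616030/155)*√(25 - 22) = -128 + (√1616030/155)*√3 = -128 + √4848090/155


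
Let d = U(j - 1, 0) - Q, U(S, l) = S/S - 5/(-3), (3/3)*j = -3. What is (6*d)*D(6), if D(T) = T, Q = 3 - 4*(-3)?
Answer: -444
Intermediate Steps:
j = -3
U(S, l) = 8/3 (U(S, l) = 1 - 5*(-⅓) = 1 + 5/3 = 8/3)
Q = 15 (Q = 3 + 12 = 15)
d = -37/3 (d = 8/3 - 1*15 = 8/3 - 15 = -37/3 ≈ -12.333)
(6*d)*D(6) = (6*(-37/3))*6 = -74*6 = -444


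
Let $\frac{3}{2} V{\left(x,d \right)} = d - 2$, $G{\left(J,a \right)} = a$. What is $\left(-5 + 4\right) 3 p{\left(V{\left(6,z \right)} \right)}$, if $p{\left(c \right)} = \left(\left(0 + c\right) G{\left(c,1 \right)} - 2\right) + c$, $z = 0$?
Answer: $14$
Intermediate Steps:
$V{\left(x,d \right)} = - \frac{4}{3} + \frac{2 d}{3}$ ($V{\left(x,d \right)} = \frac{2 \left(d - 2\right)}{3} = \frac{2 \left(-2 + d\right)}{3} = - \frac{4}{3} + \frac{2 d}{3}$)
$p{\left(c \right)} = -2 + 2 c$ ($p{\left(c \right)} = \left(\left(0 + c\right) 1 - 2\right) + c = \left(c 1 - 2\right) + c = \left(c - 2\right) + c = \left(-2 + c\right) + c = -2 + 2 c$)
$\left(-5 + 4\right) 3 p{\left(V{\left(6,z \right)} \right)} = \left(-5 + 4\right) 3 \left(-2 + 2 \left(- \frac{4}{3} + \frac{2}{3} \cdot 0\right)\right) = \left(-1\right) 3 \left(-2 + 2 \left(- \frac{4}{3} + 0\right)\right) = - 3 \left(-2 + 2 \left(- \frac{4}{3}\right)\right) = - 3 \left(-2 - \frac{8}{3}\right) = \left(-3\right) \left(- \frac{14}{3}\right) = 14$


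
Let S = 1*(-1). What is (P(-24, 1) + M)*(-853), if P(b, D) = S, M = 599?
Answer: -510094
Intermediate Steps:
S = -1
P(b, D) = -1
(P(-24, 1) + M)*(-853) = (-1 + 599)*(-853) = 598*(-853) = -510094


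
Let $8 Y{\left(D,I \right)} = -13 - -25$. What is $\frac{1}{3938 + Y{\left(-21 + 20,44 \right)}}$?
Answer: $\frac{2}{7879} \approx 0.00025384$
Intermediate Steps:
$Y{\left(D,I \right)} = \frac{3}{2}$ ($Y{\left(D,I \right)} = \frac{-13 - -25}{8} = \frac{-13 + 25}{8} = \frac{1}{8} \cdot 12 = \frac{3}{2}$)
$\frac{1}{3938 + Y{\left(-21 + 20,44 \right)}} = \frac{1}{3938 + \frac{3}{2}} = \frac{1}{\frac{7879}{2}} = \frac{2}{7879}$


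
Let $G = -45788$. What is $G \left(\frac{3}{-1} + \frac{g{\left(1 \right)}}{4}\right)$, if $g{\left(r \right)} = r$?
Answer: $125917$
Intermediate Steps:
$G \left(\frac{3}{-1} + \frac{g{\left(1 \right)}}{4}\right) = - 45788 \left(\frac{3}{-1} + 1 \cdot \frac{1}{4}\right) = - 45788 \left(3 \left(-1\right) + 1 \cdot \frac{1}{4}\right) = - 45788 \left(-3 + \frac{1}{4}\right) = \left(-45788\right) \left(- \frac{11}{4}\right) = 125917$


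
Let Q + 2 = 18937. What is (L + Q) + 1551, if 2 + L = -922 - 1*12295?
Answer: 7267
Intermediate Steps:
Q = 18935 (Q = -2 + 18937 = 18935)
L = -13219 (L = -2 + (-922 - 1*12295) = -2 + (-922 - 12295) = -2 - 13217 = -13219)
(L + Q) + 1551 = (-13219 + 18935) + 1551 = 5716 + 1551 = 7267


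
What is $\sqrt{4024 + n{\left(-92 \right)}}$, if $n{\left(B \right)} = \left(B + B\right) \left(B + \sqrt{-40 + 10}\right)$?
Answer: $2 \sqrt{5238 - 46 i \sqrt{30}} \approx 144.79 - 3.4802 i$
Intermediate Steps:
$n{\left(B \right)} = 2 B \left(B + i \sqrt{30}\right)$ ($n{\left(B \right)} = 2 B \left(B + \sqrt{-30}\right) = 2 B \left(B + i \sqrt{30}\right)$)
$\sqrt{4024 + n{\left(-92 \right)}} = \sqrt{4024 + 2 \left(-92\right) \left(-92 + i \sqrt{30}\right)} = \sqrt{4024 + \left(16928 - 184 i \sqrt{30}\right)} = \sqrt{20952 - 184 i \sqrt{30}}$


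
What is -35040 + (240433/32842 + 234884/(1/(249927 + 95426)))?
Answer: 2664072725912537/32842 ≈ 8.1118e+10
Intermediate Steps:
-35040 + (240433/32842 + 234884/(1/(249927 + 95426))) = -35040 + (240433*(1/32842) + 234884/(1/345353)) = -35040 + (240433/32842 + 234884/(1/345353)) = -35040 + (240433/32842 + 234884*345353) = -35040 + (240433/32842 + 81117894052) = -35040 + 2664073876696217/32842 = 2664072725912537/32842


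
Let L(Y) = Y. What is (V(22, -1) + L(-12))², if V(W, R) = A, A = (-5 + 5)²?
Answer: 144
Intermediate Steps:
A = 0 (A = 0² = 0)
V(W, R) = 0
(V(22, -1) + L(-12))² = (0 - 12)² = (-12)² = 144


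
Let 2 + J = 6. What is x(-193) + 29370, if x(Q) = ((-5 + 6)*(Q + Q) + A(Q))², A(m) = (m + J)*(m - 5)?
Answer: 1371694666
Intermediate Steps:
J = 4 (J = -2 + 6 = 4)
A(m) = (-5 + m)*(4 + m) (A(m) = (m + 4)*(m - 5) = (4 + m)*(-5 + m) = (-5 + m)*(4 + m))
x(Q) = (-20 + Q + Q²)² (x(Q) = ((-5 + 6)*(Q + Q) + (-20 + Q² - Q))² = (1*(2*Q) + (-20 + Q² - Q))² = (2*Q + (-20 + Q² - Q))² = (-20 + Q + Q²)²)
x(-193) + 29370 = (-20 - 193 + (-193)²)² + 29370 = (-20 - 193 + 37249)² + 29370 = 37036² + 29370 = 1371665296 + 29370 = 1371694666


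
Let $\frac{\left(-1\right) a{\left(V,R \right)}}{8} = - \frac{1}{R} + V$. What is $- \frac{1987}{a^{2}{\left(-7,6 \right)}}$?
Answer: $- \frac{17883}{29584} \approx -0.60448$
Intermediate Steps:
$a{\left(V,R \right)} = - 8 V + \frac{8}{R}$ ($a{\left(V,R \right)} = - 8 \left(- \frac{1}{R} + V\right) = - 8 \left(V - \frac{1}{R}\right) = - 8 V + \frac{8}{R}$)
$- \frac{1987}{a^{2}{\left(-7,6 \right)}} = - \frac{1987}{\left(\left(-8\right) \left(-7\right) + \frac{8}{6}\right)^{2}} = - \frac{1987}{\left(56 + 8 \cdot \frac{1}{6}\right)^{2}} = - \frac{1987}{\left(56 + \frac{4}{3}\right)^{2}} = - \frac{1987}{\left(\frac{172}{3}\right)^{2}} = - \frac{1987}{\frac{29584}{9}} = \left(-1987\right) \frac{9}{29584} = - \frac{17883}{29584}$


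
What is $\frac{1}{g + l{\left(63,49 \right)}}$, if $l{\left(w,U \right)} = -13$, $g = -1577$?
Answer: $- \frac{1}{1590} \approx -0.00062893$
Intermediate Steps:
$\frac{1}{g + l{\left(63,49 \right)}} = \frac{1}{-1577 - 13} = \frac{1}{-1590} = - \frac{1}{1590}$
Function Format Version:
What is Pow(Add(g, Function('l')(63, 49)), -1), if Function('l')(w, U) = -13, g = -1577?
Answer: Rational(-1, 1590) ≈ -0.00062893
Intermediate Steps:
Pow(Add(g, Function('l')(63, 49)), -1) = Pow(Add(-1577, -13), -1) = Pow(-1590, -1) = Rational(-1, 1590)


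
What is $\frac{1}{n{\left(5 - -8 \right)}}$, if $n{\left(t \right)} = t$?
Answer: $\frac{1}{13} \approx 0.076923$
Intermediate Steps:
$\frac{1}{n{\left(5 - -8 \right)}} = \frac{1}{5 - -8} = \frac{1}{5 + 8} = \frac{1}{13}$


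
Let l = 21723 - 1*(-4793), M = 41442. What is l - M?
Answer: -14926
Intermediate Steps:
l = 26516 (l = 21723 + 4793 = 26516)
l - M = 26516 - 1*41442 = 26516 - 41442 = -14926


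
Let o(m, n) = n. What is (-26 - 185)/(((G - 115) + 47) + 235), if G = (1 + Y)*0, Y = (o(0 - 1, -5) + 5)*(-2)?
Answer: -211/167 ≈ -1.2635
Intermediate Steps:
Y = 0 (Y = (-5 + 5)*(-2) = 0*(-2) = 0)
G = 0 (G = (1 + 0)*0 = 1*0 = 0)
(-26 - 185)/(((G - 115) + 47) + 235) = (-26 - 185)/(((0 - 115) + 47) + 235) = -211/((-115 + 47) + 235) = -211/(-68 + 235) = -211/167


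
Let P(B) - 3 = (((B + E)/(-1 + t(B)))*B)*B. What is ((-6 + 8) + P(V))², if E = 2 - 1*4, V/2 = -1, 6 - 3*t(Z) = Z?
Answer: 529/25 ≈ 21.160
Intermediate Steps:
t(Z) = 2 - Z/3
V = -2 (V = 2*(-1) = -2)
E = -2 (E = 2 - 4 = -2)
P(B) = 3 + B²*(-2 + B)/(1 - B/3) (P(B) = 3 + (((B - 2)/(-1 + (2 - B/3)))*B)*B = 3 + (((-2 + B)/(1 - B/3))*B)*B = 3 + (B*(-2 + B)/(1 - B/3))*B = 3 + B²*(-2 + B)/(1 - B/3))
((-6 + 8) + P(V))² = ((-6 + 8) + 3*(-3 - 2 - 1*(-2)³ + 2*(-2)²)/(-3 - 2))² = (2 + 3*(-3 - 2 - 1*(-8) + 2*4)/(-5))² = (2 + 3*(-⅕)*(-3 - 2 + 8 + 8))² = (2 + 3*(-⅕)*11)² = (2 - 33/5)² = (-23/5)² = 529/25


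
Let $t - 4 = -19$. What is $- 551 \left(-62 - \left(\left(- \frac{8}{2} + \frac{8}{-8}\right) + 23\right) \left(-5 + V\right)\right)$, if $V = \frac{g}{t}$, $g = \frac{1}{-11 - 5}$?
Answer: $- \frac{615467}{40} \approx -15387.0$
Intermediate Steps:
$g = - \frac{1}{16}$ ($g = \frac{1}{-16} = - \frac{1}{16} \approx -0.0625$)
$t = -15$ ($t = 4 - 19 = -15$)
$V = \frac{1}{240}$ ($V = - \frac{1}{16 \left(-15\right)} = \left(- \frac{1}{16}\right) \left(- \frac{1}{15}\right) = \frac{1}{240} \approx 0.0041667$)
$- 551 \left(-62 - \left(\left(- \frac{8}{2} + \frac{8}{-8}\right) + 23\right) \left(-5 + V\right)\right) = - 551 \left(-62 - \left(\left(- \frac{8}{2} + \frac{8}{-8}\right) + 23\right) \left(-5 + \frac{1}{240}\right)\right) = - 551 \left(-62 - \left(\left(\left(-8\right) \frac{1}{2} + 8 \left(- \frac{1}{8}\right)\right) + 23\right) \left(- \frac{1199}{240}\right)\right) = - 551 \left(-62 - \left(\left(-4 - 1\right) + 23\right) \left(- \frac{1199}{240}\right)\right) = - 551 \left(-62 - \left(-5 + 23\right) \left(- \frac{1199}{240}\right)\right) = - 551 \left(-62 - 18 \left(- \frac{1199}{240}\right)\right) = - 551 \left(-62 - - \frac{3597}{40}\right) = - 551 \left(-62 + \frac{3597}{40}\right) = \left(-551\right) \frac{1117}{40} = - \frac{615467}{40}$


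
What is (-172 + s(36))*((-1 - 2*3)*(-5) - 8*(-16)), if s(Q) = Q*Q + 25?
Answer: 187287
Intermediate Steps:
s(Q) = 25 + Q**2 (s(Q) = Q**2 + 25 = 25 + Q**2)
(-172 + s(36))*((-1 - 2*3)*(-5) - 8*(-16)) = (-172 + (25 + 36**2))*((-1 - 2*3)*(-5) - 8*(-16)) = (-172 + (25 + 1296))*((-1 - 6)*(-5) + 128) = (-172 + 1321)*(-7*(-5) + 128) = 1149*(35 + 128) = 1149*163 = 187287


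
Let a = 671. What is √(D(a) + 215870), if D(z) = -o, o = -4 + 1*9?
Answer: 9*√2665 ≈ 464.61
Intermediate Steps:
o = 5 (o = -4 + 9 = 5)
D(z) = -5 (D(z) = -1*5 = -5)
√(D(a) + 215870) = √(-5 + 215870) = √215865 = 9*√2665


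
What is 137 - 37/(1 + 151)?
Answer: 20787/152 ≈ 136.76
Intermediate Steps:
137 - 37/(1 + 151) = 137 - 37/152 = 20787/152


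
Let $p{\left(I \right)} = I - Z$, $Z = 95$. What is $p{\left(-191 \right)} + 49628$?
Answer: $49342$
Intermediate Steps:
$p{\left(I \right)} = -95 + I$ ($p{\left(I \right)} = I - 95 = -95 + I$)
$p{\left(-191 \right)} + 49628 = \left(-95 - 191\right) + 49628 = -286 + 49628 = 49342$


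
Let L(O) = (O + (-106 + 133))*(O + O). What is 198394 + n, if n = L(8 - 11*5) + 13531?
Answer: 213805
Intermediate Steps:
L(O) = 2*O*(27 + O) (L(O) = (O + 27)*(2*O) = (27 + O)*(2*O) = 2*O*(27 + O))
n = 15411 (n = 2*(8 - 11*5)*(27 + (8 - 11*5)) + 13531 = 2*(8 - 55)*(27 + (8 - 55)) + 13531 = 2*(-47)*(27 - 47) + 13531 = 2*(-47)*(-20) + 13531 = 1880 + 13531 = 15411)
198394 + n = 198394 + 15411 = 213805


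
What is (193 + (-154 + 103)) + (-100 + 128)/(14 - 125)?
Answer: 15734/111 ≈ 141.75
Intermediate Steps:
(193 + (-154 + 103)) + (-100 + 128)/(14 - 125) = (193 - 51) + 28/(-111) = 142 + 28*(-1/111) = 142 - 28/111 = 15734/111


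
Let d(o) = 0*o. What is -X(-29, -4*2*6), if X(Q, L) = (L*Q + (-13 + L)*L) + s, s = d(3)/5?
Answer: -4320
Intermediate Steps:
d(o) = 0
s = 0 (s = 0/5 = 0*(⅕) = 0)
X(Q, L) = L*Q + L*(-13 + L) (X(Q, L) = (L*Q + (-13 + L)*L) + 0 = (L*Q + L*(-13 + L)) + 0 = L*Q + L*(-13 + L))
-X(-29, -4*2*6) = --4*2*6*(-13 - 4*2*6 - 29) = -(-8*6)*(-13 - 8*6 - 29) = -(-48)*(-13 - 48 - 29) = -(-48)*(-90) = -1*4320 = -4320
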